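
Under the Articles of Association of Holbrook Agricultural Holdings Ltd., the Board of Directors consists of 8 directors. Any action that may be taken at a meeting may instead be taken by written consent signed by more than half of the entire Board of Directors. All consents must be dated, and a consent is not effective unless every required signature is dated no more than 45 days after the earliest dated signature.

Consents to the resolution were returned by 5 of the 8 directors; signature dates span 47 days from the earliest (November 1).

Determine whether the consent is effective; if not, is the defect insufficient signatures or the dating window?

Signatures required: more than half of 8 — a majority of 8 is 5, so 5 needed; 5 signed. Sufficient.
Dating window: the latest signature is 47 days after the earliest; the limit is 45 days. Outside the window.

Not effective — dating-window requirement not satisfied.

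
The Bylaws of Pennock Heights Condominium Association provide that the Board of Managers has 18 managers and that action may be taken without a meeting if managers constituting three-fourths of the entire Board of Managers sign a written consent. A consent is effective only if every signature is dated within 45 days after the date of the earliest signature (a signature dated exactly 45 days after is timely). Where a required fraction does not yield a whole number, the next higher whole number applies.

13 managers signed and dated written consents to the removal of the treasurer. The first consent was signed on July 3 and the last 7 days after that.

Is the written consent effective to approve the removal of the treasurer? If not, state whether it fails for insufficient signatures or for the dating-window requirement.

Not effective — insufficient signatures.

Signatures required: three-fourths of 18 — 3/4 of 18 = 13.50, rounded up to 14, so 14 needed; 13 signed. Insufficient.
Dating window: the latest signature is 7 days after the earliest; the limit is 45 days. Within the window.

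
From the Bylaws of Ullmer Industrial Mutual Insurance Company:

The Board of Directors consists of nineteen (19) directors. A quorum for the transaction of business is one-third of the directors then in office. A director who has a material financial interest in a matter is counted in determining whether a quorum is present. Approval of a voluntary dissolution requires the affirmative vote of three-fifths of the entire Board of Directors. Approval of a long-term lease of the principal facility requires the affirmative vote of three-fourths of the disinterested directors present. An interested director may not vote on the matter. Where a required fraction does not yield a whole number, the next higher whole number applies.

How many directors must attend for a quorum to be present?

7

1/3 of 19 = 6.33, rounded up to 7.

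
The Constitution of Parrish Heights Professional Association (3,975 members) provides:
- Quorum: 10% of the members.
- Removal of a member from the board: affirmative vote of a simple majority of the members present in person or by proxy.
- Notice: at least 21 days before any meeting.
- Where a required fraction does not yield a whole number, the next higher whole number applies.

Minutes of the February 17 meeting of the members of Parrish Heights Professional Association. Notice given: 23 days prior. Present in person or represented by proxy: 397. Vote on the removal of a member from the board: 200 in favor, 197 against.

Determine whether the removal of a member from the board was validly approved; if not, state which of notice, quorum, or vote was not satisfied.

Notice: 23 days given; 21 required. Satisfied.
Quorum: 10% of 3,975 = 397.50, rounded up to 398; 397 present. Not satisfied.
Vote: requires a majority of those present (397); a majority of 397 is 199, so 199 needed; 200 in favor. Satisfied.

Invalid — quorum requirement not satisfied.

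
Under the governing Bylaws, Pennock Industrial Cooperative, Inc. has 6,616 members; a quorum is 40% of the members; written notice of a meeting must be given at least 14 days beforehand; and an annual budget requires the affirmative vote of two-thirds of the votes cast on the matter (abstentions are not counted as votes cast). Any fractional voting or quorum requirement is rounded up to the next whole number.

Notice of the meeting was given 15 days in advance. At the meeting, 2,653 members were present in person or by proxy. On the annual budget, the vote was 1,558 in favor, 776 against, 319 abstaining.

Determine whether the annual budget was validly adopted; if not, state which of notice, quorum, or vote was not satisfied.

Valid — all requirements satisfied.

Notice: 15 days given; 14 required. Satisfied.
Quorum: 40% of 6,616 = 2,646.40, rounded up to 2,647; 2,653 present. Satisfied.
Vote: requires two-thirds of the votes cast (2,653 − 319 abstaining = 2,334); 2/3 of 2334 = 1556, so 1,556 needed; 1,558 in favor. Satisfied.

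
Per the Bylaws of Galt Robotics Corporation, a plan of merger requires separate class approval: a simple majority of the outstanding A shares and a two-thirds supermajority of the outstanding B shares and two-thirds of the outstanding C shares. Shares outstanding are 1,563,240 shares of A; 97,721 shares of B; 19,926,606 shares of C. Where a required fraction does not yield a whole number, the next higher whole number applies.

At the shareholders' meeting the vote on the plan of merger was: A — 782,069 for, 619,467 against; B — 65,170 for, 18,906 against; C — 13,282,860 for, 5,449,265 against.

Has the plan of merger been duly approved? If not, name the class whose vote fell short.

A: a majority of 1563240 is 781621; 781,621 required, 782,069 in favor — approved.
B: 2/3 of 97721 = 65147.33, rounded up to 65148; 65,148 required, 65,170 in favor — approved.
C: 2/3 of 19926606 = 13284404; 13,284,404 required, 13,282,860 in favor — not approved.

Not approved — the C shares did not give the required vote.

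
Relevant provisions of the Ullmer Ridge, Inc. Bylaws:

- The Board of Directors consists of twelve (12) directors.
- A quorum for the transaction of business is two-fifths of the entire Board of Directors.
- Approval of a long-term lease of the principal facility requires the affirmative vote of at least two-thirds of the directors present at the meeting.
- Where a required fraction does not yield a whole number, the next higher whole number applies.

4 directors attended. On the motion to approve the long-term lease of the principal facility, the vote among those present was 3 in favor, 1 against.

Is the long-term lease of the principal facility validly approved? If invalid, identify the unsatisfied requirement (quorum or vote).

Quorum: 4 present; quorum is 5. Not satisfied.
Vote: the long-term lease of the principal facility requires two-thirds of the directors present (4). 2/3 of 4 = 2.67, rounded up to 3, so 3 affirmative votes are needed; 3 voted in favor. Satisfied. (Moot — without a quorum no business can be validly transacted.)

Invalid — quorum requirement not satisfied.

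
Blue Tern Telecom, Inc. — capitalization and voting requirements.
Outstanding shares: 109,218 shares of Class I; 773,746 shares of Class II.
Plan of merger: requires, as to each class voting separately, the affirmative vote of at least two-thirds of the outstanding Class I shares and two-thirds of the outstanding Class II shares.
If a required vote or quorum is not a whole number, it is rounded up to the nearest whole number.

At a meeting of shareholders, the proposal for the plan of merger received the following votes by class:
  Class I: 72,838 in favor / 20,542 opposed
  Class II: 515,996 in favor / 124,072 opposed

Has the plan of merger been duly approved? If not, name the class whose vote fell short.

Class I: 2/3 of 109218 = 72812; 72,812 required, 72,838 in favor — approved.
Class II: 2/3 of 773746 = 515830.67, rounded up to 515831; 515,831 required, 515,996 in favor — approved.

Approved — every class gave the required vote.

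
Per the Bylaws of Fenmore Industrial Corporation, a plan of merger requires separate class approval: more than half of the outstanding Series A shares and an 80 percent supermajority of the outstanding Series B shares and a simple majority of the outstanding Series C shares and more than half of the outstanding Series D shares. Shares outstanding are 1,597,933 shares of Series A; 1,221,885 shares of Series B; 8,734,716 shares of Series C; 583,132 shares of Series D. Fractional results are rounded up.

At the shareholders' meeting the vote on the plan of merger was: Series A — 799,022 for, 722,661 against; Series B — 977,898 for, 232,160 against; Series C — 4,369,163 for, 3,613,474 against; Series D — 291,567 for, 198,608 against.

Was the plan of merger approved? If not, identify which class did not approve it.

Series A: a majority of 1597933 is 798967; 798,967 required, 799,022 in favor — approved.
Series B: 4/5 of 1221885 = 977508; 977,508 required, 977,898 in favor — approved.
Series C: a majority of 8734716 is 4367359; 4,367,359 required, 4,369,163 in favor — approved.
Series D: a majority of 583132 is 291567; 291,567 required, 291,567 in favor — approved.

Approved — every class gave the required vote.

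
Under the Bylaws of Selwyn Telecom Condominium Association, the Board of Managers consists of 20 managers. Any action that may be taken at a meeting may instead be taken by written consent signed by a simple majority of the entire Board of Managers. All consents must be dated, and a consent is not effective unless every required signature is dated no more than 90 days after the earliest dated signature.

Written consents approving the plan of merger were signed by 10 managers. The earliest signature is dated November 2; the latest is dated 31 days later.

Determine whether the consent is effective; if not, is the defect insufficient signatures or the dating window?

Signatures required: a simple majority of 20 — a majority of 20 is 11, so 11 needed; 10 signed. Insufficient.
Dating window: the latest signature is 31 days after the earliest; the limit is 90 days. Within the window.

Not effective — insufficient signatures.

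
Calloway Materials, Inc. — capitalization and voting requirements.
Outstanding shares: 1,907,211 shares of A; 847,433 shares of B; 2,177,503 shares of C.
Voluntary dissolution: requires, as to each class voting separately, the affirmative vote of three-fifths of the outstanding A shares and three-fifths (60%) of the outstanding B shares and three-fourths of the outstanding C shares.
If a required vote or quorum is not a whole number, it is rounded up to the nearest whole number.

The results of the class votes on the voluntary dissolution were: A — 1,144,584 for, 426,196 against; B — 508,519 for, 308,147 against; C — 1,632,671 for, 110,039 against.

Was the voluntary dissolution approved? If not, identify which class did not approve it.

A: 3/5 of 1907211 = 1144326.60, rounded up to 1144327; 1,144,327 required, 1,144,584 in favor — approved.
B: 3/5 of 847433 = 508459.80, rounded up to 508460; 508,460 required, 508,519 in favor — approved.
C: 3/4 of 2177503 = 1633127.25, rounded up to 1633128; 1,633,128 required, 1,632,671 in favor — not approved.

Not approved — the C shares did not give the required vote.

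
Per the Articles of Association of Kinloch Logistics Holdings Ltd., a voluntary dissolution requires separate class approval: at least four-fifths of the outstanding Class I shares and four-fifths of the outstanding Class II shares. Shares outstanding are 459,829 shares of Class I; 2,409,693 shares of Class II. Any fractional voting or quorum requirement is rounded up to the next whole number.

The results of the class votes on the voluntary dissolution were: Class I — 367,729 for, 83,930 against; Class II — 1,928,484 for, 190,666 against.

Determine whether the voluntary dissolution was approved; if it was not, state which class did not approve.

Not approved — the Class I shares did not give the required vote.

Class I: 4/5 of 459829 = 367863.20, rounded up to 367864; 367,864 required, 367,729 in favor — not approved.
Class II: 4/5 of 2409693 = 1927754.40, rounded up to 1927755; 1,927,755 required, 1,928,484 in favor — approved.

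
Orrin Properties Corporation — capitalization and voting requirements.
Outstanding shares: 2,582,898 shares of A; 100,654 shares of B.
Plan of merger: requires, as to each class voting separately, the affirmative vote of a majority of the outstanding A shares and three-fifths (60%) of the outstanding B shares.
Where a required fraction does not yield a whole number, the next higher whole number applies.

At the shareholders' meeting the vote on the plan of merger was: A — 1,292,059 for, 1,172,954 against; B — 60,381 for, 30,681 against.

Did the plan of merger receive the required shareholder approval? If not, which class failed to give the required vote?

A: a majority of 2582898 is 1291450; 1,291,450 required, 1,292,059 in favor — approved.
B: 3/5 of 100654 = 60392.40, rounded up to 60393; 60,393 required, 60,381 in favor — not approved.

Not approved — the B shares did not give the required vote.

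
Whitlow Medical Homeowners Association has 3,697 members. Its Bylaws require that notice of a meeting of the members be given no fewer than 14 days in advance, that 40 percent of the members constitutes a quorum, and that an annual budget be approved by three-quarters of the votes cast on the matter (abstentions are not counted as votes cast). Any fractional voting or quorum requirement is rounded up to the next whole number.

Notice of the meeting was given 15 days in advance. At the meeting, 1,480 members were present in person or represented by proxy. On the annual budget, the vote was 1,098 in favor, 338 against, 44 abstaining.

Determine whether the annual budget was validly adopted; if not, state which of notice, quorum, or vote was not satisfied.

Valid — all requirements satisfied.

Notice: 15 days given; 14 required. Satisfied.
Quorum: 40% of 3,697 = 1,478.80, rounded up to 1,479; 1,480 present. Satisfied.
Vote: requires three-fourths of the votes cast (1,480 − 44 abstaining = 1,436); 3/4 of 1436 = 1077, so 1,077 needed; 1,098 in favor. Satisfied.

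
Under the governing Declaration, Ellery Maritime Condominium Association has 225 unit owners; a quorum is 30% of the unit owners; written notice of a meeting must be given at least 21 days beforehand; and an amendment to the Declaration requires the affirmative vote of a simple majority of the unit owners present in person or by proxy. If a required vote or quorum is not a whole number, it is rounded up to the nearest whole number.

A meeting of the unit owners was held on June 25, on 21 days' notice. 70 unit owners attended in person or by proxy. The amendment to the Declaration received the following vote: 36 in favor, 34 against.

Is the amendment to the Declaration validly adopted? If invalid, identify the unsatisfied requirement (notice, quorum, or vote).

Notice: 21 days given; 21 required. Satisfied.
Quorum: 30% of 225 = 67.50, rounded up to 68; 70 present. Satisfied.
Vote: requires a majority of those present (70); a majority of 70 is 36, so 36 needed; 36 in favor. Satisfied.

Valid — all requirements satisfied.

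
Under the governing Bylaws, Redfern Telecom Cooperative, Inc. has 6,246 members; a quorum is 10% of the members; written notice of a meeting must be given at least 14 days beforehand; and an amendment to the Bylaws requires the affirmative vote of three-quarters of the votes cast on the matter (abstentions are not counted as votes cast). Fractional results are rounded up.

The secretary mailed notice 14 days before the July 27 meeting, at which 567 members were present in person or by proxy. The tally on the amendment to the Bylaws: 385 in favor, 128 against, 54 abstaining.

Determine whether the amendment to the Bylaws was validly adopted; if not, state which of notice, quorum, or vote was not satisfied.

Invalid — quorum requirement not satisfied.

Notice: 14 days given; 14 required. Satisfied.
Quorum: 10% of 6,246 = 624.60, rounded up to 625; 567 present. Not satisfied.
Vote: requires three-fourths of the votes cast (567 − 54 abstaining = 513); 3/4 of 513 = 384.75, rounded up to 385, so 385 needed; 385 in favor. Satisfied.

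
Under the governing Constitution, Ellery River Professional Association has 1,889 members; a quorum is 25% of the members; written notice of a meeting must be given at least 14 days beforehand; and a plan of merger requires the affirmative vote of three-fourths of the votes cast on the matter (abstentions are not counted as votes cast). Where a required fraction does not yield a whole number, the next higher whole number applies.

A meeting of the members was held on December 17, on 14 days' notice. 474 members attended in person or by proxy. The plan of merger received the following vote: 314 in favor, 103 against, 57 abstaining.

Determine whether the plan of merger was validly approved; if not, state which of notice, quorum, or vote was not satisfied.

Notice: 14 days given; 14 required. Satisfied.
Quorum: 25% of 1,889 = 472.25, rounded up to 473; 474 present. Satisfied.
Vote: requires three-fourths of the votes cast (474 − 57 abstaining = 417); 3/4 of 417 = 312.75, rounded up to 313, so 313 needed; 314 in favor. Satisfied.

Valid — all requirements satisfied.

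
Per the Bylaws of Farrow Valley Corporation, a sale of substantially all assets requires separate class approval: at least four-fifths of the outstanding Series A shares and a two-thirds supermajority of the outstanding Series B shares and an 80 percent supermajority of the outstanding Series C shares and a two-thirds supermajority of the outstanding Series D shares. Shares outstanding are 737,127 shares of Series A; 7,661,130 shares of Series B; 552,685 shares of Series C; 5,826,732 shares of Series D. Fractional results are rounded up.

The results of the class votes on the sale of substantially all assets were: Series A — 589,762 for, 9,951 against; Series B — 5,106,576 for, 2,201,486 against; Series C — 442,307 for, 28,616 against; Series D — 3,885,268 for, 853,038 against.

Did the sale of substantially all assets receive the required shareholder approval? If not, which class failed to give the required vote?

Series A: 4/5 of 737127 = 589701.60, rounded up to 589702; 589,702 required, 589,762 in favor — approved.
Series B: 2/3 of 7661130 = 5107420; 5,107,420 required, 5,106,576 in favor — not approved.
Series C: 4/5 of 552685 = 442148; 442,148 required, 442,307 in favor — approved.
Series D: 2/3 of 5826732 = 3884488; 3,884,488 required, 3,885,268 in favor — approved.

Not approved — the Series B shares did not give the required vote.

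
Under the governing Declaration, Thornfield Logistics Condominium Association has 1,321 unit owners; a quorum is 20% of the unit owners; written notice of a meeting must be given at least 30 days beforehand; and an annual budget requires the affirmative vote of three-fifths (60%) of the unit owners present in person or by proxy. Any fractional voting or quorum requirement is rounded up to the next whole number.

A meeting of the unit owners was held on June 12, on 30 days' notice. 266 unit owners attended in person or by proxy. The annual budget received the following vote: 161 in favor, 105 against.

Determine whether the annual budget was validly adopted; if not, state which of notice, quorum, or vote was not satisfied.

Notice: 30 days given; 30 required. Satisfied.
Quorum: 20% of 1,321 = 264.20, rounded up to 265; 266 present. Satisfied.
Vote: requires three-fifths of those present (266); 3/5 of 266 = 159.60, rounded up to 160, so 160 needed; 161 in favor. Satisfied.

Valid — all requirements satisfied.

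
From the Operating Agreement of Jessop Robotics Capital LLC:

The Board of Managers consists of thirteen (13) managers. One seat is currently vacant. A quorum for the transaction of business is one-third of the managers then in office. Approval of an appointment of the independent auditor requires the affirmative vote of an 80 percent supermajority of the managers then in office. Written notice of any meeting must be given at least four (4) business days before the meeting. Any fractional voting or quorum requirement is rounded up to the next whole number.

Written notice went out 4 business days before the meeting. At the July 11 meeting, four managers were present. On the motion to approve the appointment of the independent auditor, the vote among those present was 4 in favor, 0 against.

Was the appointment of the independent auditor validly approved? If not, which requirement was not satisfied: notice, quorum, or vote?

Invalid — vote requirement not satisfied.

Notice: 4 business days given; 4 required (4 ≥ 4). Satisfied.
Quorum: 4 present; quorum is 4. Satisfied.
Vote: the appointment of the independent auditor requires four-fifths of the managers then in office (12). 4/5 of 12 = 9.60, rounded up to 10, so 10 affirmative votes are needed; 4 voted in favor. Not satisfied.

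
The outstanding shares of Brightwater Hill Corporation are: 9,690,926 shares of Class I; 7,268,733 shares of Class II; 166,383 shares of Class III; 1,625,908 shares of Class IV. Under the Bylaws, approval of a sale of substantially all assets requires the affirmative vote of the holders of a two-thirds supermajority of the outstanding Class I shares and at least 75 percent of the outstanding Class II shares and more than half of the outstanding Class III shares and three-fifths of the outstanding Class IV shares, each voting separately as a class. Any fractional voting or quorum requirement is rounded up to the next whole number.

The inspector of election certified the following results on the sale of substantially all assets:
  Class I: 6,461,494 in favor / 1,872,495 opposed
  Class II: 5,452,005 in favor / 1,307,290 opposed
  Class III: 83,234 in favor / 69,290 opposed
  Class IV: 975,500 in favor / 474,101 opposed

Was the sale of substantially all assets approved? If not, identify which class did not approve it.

Class I: 2/3 of 9690926 = 6460617.33, rounded up to 6460618; 6,460,618 required, 6,461,494 in favor — approved.
Class II: 3/4 of 7268733 = 5451549.75, rounded up to 5451550; 5,451,550 required, 5,452,005 in favor — approved.
Class III: a majority of 166383 is 83192; 83,192 required, 83,234 in favor — approved.
Class IV: 3/5 of 1625908 = 975544.80, rounded up to 975545; 975,545 required, 975,500 in favor — not approved.

Not approved — the Class IV shares did not give the required vote.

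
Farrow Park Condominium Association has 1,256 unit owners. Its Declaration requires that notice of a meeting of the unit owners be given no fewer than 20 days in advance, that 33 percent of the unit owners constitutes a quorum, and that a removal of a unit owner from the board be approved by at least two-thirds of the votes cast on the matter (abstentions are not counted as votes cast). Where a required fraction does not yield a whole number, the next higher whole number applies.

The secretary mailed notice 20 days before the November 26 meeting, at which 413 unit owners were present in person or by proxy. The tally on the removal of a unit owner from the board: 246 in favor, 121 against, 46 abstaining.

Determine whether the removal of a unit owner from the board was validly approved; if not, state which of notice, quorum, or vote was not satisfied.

Invalid — quorum requirement not satisfied.

Notice: 20 days given; 20 required. Satisfied.
Quorum: 33% of 1,256 = 414.48, rounded up to 415; 413 present. Not satisfied.
Vote: requires two-thirds of the votes cast (413 − 46 abstaining = 367); 2/3 of 367 = 244.67, rounded up to 245, so 245 needed; 246 in favor. Satisfied.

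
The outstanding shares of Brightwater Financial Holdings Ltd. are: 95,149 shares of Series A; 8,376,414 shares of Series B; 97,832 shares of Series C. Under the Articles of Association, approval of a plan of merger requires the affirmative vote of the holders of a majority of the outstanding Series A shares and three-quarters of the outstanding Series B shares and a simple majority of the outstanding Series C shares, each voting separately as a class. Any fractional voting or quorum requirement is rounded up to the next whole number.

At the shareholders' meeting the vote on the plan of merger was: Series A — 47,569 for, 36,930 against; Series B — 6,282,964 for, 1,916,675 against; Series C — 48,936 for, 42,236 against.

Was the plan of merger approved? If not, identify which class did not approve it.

Series A: a majority of 95149 is 47575; 47,575 required, 47,569 in favor — not approved.
Series B: 3/4 of 8376414 = 6282310.50, rounded up to 6282311; 6,282,311 required, 6,282,964 in favor — approved.
Series C: a majority of 97832 is 48917; 48,917 required, 48,936 in favor — approved.

Not approved — the Series A shares did not give the required vote.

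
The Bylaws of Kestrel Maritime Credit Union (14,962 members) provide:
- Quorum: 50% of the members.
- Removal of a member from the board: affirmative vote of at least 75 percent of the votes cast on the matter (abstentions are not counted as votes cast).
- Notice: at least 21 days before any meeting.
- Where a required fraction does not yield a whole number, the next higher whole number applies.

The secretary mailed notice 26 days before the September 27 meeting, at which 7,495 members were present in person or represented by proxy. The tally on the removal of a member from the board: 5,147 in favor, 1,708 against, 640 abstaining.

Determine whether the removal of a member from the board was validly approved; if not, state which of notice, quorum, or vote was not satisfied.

Notice: 26 days given; 21 required. Satisfied.
Quorum: 50% of 14,962 = 7,481; 7,495 present. Satisfied.
Vote: requires three-fourths of the votes cast (7,495 − 640 abstaining = 6,855); 3/4 of 6855 = 5141.25, rounded up to 5142, so 5,142 needed; 5,147 in favor. Satisfied.

Valid — all requirements satisfied.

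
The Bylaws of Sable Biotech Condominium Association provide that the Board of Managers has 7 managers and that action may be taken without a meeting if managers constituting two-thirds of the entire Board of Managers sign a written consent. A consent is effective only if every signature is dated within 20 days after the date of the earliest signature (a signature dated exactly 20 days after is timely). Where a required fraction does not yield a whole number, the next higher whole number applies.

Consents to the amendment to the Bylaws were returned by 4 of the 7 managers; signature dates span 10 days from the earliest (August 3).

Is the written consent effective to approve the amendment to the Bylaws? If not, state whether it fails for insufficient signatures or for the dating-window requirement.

Signatures required: two-thirds of 7 — 2/3 of 7 = 4.67, rounded up to 5, so 5 needed; 4 signed. Insufficient.
Dating window: the latest signature is 10 days after the earliest; the limit is 20 days. Within the window.

Not effective — insufficient signatures.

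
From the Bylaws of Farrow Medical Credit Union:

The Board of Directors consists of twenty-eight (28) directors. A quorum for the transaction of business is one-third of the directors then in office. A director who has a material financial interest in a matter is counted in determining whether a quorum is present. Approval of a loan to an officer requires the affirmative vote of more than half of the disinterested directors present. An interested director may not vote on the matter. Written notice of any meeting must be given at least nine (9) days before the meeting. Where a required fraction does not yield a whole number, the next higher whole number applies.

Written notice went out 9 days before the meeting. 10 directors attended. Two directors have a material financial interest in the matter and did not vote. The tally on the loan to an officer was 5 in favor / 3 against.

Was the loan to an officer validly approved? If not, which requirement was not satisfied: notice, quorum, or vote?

Notice: 9 days given; 9 required (9 ≥ 9). Satisfied.
Quorum: 10 present (interested directors count toward quorum); quorum is 10. Satisfied.
Vote: the loan to an officer requires a majority of the disinterested directors present (10 − 2 = 8). A majority of 8 is 5, so 5 affirmative votes are needed; 5 voted in favor. Satisfied.

Valid — all requirements satisfied.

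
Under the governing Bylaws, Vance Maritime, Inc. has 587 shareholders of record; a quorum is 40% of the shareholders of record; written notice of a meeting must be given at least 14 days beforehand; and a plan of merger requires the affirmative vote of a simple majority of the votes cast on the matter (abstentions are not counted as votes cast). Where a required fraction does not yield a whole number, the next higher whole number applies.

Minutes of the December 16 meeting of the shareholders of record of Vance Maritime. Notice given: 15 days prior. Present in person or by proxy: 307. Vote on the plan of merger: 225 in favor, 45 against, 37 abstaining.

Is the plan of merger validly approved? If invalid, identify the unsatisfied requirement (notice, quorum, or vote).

Notice: 15 days given; 14 required. Satisfied.
Quorum: 40% of 587 = 234.80, rounded up to 235; 307 present. Satisfied.
Vote: requires a majority of the votes cast (307 − 37 abstaining = 270); a majority of 270 is 136, so 136 needed; 225 in favor. Satisfied.

Valid — all requirements satisfied.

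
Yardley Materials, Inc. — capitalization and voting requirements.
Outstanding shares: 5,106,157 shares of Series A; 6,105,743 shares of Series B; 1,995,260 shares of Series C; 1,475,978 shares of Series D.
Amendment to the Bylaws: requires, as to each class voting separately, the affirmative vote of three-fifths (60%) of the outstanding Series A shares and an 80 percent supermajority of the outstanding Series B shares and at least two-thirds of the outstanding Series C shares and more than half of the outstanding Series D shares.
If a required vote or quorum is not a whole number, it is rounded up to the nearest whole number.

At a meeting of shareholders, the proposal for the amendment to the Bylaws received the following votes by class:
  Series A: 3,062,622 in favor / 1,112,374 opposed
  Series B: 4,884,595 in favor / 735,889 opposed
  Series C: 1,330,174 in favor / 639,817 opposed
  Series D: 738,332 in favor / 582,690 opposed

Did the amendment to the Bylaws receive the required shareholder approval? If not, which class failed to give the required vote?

Series A: 3/5 of 5106157 = 3063694.20, rounded up to 3063695; 3,063,695 required, 3,062,622 in favor — not approved.
Series B: 4/5 of 6105743 = 4884594.40, rounded up to 4884595; 4,884,595 required, 4,884,595 in favor — approved.
Series C: 2/3 of 1995260 = 1330173.33, rounded up to 1330174; 1,330,174 required, 1,330,174 in favor — approved.
Series D: a majority of 1475978 is 737990; 737,990 required, 738,332 in favor — approved.

Not approved — the Series A shares did not give the required vote.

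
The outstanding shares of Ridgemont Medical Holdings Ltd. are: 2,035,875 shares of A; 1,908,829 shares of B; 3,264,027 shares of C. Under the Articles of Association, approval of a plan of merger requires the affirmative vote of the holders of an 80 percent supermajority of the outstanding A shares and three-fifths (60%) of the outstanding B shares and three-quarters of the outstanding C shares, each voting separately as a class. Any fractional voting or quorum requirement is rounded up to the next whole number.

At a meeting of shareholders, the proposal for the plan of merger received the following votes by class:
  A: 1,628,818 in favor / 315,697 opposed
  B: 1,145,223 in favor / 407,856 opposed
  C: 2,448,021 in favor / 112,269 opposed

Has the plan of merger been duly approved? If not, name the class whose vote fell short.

A: 4/5 of 2035875 = 1628700; 1,628,700 required, 1,628,818 in favor — approved.
B: 3/5 of 1908829 = 1145297.40, rounded up to 1145298; 1,145,298 required, 1,145,223 in favor — not approved.
C: 3/4 of 3264027 = 2448020.25, rounded up to 2448021; 2,448,021 required, 2,448,021 in favor — approved.

Not approved — the B shares did not give the required vote.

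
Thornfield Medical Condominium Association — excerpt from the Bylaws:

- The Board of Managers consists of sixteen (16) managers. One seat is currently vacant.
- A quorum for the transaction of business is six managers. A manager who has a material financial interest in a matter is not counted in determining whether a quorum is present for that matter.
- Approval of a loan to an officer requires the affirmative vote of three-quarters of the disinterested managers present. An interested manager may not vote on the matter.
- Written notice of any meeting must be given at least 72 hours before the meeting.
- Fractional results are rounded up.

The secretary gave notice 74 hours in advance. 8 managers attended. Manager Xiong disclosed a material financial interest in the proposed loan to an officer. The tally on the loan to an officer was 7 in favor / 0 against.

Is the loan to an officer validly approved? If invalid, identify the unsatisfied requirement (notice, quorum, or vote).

Valid — all requirements satisfied.

Notice: 74 hours given; 72 required (74 ≥ 72). Satisfied.
Quorum: 8 present, but the 1 interested manager does not count, leaving 7. Quorum is 6. Satisfied.
Vote: the loan to an officer requires three-fourths of the disinterested managers present (8 − 1 = 7). 3/4 of 7 = 5.25, rounded up to 6, so 6 affirmative votes are needed; 7 voted in favor. Satisfied.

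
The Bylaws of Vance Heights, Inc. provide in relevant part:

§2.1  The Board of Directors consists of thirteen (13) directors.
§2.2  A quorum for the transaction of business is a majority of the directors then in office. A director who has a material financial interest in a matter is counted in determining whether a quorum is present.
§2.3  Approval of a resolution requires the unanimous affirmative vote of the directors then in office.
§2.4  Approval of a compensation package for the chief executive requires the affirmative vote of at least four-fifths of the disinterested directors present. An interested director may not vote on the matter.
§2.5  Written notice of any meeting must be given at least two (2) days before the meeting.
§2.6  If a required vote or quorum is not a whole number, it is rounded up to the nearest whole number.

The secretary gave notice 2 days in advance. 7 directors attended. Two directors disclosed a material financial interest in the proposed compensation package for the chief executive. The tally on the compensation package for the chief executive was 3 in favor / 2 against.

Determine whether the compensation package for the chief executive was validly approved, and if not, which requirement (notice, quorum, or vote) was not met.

Invalid — vote requirement not satisfied.

Notice: 2 days given; 2 required (2 ≥ 2). Satisfied.
Quorum: 7 present (interested directors count toward quorum); quorum is 7. Satisfied.
Vote: the compensation package for the chief executive requires four-fifths of the disinterested directors present (7 − 2 = 5). 4/5 of 5 = 4, so 4 affirmative votes are needed; 3 voted in favor. Not satisfied.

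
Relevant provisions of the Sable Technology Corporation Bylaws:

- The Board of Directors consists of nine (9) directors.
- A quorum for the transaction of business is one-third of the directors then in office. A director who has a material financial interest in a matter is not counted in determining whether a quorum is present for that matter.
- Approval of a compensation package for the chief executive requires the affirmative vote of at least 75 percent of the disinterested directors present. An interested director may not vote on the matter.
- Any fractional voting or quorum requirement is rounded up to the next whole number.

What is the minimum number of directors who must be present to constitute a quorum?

3

1/3 of 9 = 3.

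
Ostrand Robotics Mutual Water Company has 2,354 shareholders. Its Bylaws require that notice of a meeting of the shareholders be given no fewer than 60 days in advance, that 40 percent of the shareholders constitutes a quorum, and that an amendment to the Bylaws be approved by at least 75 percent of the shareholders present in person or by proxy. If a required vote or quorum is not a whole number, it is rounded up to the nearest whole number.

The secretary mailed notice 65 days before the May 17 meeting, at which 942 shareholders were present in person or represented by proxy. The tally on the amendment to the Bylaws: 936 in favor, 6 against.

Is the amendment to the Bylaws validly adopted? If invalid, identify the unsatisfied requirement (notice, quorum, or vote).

Notice: 65 days given; 60 required. Satisfied.
Quorum: 40% of 2,354 = 941.60, rounded up to 942; 942 present. Satisfied.
Vote: requires three-fourths of those present (942); 3/4 of 942 = 706.50, rounded up to 707, so 707 needed; 936 in favor. Satisfied.

Valid — all requirements satisfied.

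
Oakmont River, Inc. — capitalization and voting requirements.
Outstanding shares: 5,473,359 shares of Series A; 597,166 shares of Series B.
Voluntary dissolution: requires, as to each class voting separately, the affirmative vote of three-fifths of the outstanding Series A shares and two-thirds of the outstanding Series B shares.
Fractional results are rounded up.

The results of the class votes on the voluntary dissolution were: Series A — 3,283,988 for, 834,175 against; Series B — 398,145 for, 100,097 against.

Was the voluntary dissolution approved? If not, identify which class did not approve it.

Series A: 3/5 of 5473359 = 3284015.40, rounded up to 3284016; 3,284,016 required, 3,283,988 in favor — not approved.
Series B: 2/3 of 597166 = 398110.67, rounded up to 398111; 398,111 required, 398,145 in favor — approved.

Not approved — the Series A shares did not give the required vote.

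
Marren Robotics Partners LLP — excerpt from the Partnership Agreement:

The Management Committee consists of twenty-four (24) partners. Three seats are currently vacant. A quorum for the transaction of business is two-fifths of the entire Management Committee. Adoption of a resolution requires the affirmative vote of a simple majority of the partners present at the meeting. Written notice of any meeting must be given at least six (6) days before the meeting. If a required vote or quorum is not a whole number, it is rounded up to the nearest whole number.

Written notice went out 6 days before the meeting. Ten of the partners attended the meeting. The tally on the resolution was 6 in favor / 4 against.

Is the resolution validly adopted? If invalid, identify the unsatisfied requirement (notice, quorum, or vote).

Valid — all requirements satisfied.

Notice: 6 days given; 6 required (6 ≥ 6). Satisfied.
Quorum: 10 present; quorum is 10. Satisfied.
Vote: the resolution requires a majority of the partners present (10). A majority of 10 is 6, so 6 affirmative votes are needed; 6 voted in favor. Satisfied.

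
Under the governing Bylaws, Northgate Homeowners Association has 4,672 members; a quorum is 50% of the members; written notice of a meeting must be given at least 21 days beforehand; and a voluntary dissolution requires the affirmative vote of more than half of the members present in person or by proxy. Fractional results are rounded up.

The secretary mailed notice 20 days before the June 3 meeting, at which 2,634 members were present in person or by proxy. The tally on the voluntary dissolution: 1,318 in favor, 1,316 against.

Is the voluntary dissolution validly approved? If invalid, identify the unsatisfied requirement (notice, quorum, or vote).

Invalid — notice requirement not satisfied.

Notice: 20 days given; 21 required. Not satisfied.
Quorum: 50% of 4,672 = 2,336; 2,634 present. Satisfied.
Vote: requires a majority of those present (2,634); a majority of 2634 is 1318, so 1,318 needed; 1,318 in favor. Satisfied.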